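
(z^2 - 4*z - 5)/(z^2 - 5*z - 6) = (z - 5)/(z - 6)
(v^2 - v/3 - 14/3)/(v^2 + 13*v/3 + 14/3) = (3*v - 7)/(3*v + 7)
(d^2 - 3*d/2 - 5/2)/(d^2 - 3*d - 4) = (d - 5/2)/(d - 4)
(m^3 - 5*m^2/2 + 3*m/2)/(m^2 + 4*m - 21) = m*(2*m^2 - 5*m + 3)/(2*(m^2 + 4*m - 21))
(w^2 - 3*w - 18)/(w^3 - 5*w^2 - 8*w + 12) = (w + 3)/(w^2 + w - 2)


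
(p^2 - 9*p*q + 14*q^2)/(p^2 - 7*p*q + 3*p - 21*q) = (p - 2*q)/(p + 3)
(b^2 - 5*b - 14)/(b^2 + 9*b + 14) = (b - 7)/(b + 7)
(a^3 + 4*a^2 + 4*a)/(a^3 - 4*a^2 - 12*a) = (a + 2)/(a - 6)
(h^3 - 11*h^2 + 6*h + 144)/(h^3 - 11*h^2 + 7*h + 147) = (h^2 - 14*h + 48)/(h^2 - 14*h + 49)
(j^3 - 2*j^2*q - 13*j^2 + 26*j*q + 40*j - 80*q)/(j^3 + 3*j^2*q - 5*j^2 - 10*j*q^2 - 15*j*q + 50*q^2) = (j - 8)/(j + 5*q)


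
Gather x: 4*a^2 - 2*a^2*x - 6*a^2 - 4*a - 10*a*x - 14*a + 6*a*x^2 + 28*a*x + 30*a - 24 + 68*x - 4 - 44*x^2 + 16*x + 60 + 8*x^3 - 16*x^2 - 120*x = -2*a^2 + 12*a + 8*x^3 + x^2*(6*a - 60) + x*(-2*a^2 + 18*a - 36) + 32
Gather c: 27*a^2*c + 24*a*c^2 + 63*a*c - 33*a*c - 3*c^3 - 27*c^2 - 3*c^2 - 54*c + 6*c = -3*c^3 + c^2*(24*a - 30) + c*(27*a^2 + 30*a - 48)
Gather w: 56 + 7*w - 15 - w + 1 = 6*w + 42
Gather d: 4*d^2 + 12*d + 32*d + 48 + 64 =4*d^2 + 44*d + 112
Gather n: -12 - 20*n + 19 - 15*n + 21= 28 - 35*n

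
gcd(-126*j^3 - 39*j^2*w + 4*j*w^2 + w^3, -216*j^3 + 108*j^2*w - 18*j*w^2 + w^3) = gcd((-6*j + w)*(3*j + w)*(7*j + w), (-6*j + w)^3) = -6*j + w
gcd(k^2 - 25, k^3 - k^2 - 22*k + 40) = k + 5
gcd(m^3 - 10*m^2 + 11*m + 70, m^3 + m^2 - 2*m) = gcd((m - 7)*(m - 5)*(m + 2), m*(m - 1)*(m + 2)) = m + 2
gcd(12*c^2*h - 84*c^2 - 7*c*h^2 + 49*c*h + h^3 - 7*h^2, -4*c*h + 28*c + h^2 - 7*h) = 4*c*h - 28*c - h^2 + 7*h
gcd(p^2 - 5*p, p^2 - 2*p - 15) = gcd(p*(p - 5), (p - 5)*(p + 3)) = p - 5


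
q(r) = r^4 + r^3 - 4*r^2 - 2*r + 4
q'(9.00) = 3085.00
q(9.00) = 6952.00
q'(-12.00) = -6386.00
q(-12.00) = 18460.00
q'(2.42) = 52.90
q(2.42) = 24.20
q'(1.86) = 19.24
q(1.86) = 4.85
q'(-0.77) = 4.11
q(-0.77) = 3.06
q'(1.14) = -1.30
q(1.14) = -0.31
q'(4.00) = 270.00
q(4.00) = 252.00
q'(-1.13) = 5.10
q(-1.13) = 1.34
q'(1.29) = 1.26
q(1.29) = -0.32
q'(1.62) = 9.92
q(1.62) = 1.40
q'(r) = 4*r^3 + 3*r^2 - 8*r - 2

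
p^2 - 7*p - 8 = (p - 8)*(p + 1)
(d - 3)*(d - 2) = d^2 - 5*d + 6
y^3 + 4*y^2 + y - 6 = (y - 1)*(y + 2)*(y + 3)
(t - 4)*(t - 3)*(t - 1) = t^3 - 8*t^2 + 19*t - 12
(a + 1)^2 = a^2 + 2*a + 1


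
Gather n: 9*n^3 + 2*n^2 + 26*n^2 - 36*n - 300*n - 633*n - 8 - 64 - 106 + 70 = 9*n^3 + 28*n^2 - 969*n - 108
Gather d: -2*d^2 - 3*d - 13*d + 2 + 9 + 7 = -2*d^2 - 16*d + 18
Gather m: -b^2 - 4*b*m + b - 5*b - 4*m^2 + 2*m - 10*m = -b^2 - 4*b - 4*m^2 + m*(-4*b - 8)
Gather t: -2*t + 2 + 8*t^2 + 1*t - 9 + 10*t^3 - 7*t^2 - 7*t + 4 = 10*t^3 + t^2 - 8*t - 3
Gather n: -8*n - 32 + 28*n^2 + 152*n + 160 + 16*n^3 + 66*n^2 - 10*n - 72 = 16*n^3 + 94*n^2 + 134*n + 56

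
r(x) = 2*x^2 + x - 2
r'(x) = 4*x + 1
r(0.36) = -1.38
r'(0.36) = 2.44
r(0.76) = -0.08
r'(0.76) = 4.04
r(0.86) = 0.34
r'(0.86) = 4.44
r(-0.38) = -2.09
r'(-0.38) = -0.52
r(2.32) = 11.08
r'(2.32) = 10.28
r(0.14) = -1.82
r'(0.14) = 1.56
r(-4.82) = 39.64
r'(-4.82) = -18.28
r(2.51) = 13.11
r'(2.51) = 11.04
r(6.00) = 76.00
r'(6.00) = 25.00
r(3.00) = 19.00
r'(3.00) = 13.00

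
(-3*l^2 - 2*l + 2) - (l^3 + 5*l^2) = -l^3 - 8*l^2 - 2*l + 2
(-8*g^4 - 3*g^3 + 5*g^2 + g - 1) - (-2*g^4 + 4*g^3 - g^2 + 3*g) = -6*g^4 - 7*g^3 + 6*g^2 - 2*g - 1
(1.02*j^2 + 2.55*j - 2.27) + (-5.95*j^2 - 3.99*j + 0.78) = -4.93*j^2 - 1.44*j - 1.49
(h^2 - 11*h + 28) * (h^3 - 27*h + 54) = h^5 - 11*h^4 + h^3 + 351*h^2 - 1350*h + 1512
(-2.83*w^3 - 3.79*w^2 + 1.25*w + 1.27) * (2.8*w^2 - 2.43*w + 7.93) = -7.924*w^5 - 3.7351*w^4 - 9.7322*w^3 - 29.5362*w^2 + 6.8264*w + 10.0711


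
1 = 1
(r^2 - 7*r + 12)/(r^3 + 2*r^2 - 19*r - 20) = (r - 3)/(r^2 + 6*r + 5)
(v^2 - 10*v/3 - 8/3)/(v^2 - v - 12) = (v + 2/3)/(v + 3)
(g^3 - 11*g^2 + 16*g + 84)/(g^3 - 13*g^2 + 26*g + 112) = (g - 6)/(g - 8)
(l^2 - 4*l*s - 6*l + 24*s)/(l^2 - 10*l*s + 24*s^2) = (6 - l)/(-l + 6*s)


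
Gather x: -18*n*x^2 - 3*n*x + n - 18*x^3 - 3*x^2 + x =n - 18*x^3 + x^2*(-18*n - 3) + x*(1 - 3*n)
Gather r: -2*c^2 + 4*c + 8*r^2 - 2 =-2*c^2 + 4*c + 8*r^2 - 2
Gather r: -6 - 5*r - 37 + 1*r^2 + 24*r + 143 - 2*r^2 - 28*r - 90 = -r^2 - 9*r + 10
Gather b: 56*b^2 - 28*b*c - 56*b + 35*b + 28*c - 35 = 56*b^2 + b*(-28*c - 21) + 28*c - 35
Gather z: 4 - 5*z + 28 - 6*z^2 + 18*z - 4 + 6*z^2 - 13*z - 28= 0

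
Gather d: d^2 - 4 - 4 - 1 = d^2 - 9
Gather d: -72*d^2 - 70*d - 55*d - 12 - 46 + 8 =-72*d^2 - 125*d - 50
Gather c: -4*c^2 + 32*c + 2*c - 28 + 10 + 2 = -4*c^2 + 34*c - 16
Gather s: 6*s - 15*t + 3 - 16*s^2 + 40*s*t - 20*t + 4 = -16*s^2 + s*(40*t + 6) - 35*t + 7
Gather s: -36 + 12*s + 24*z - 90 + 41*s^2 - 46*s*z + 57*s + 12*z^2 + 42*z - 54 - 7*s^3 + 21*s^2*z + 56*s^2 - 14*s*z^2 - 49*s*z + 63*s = -7*s^3 + s^2*(21*z + 97) + s*(-14*z^2 - 95*z + 132) + 12*z^2 + 66*z - 180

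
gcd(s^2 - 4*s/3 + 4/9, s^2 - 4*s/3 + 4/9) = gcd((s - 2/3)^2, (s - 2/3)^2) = s^2 - 4*s/3 + 4/9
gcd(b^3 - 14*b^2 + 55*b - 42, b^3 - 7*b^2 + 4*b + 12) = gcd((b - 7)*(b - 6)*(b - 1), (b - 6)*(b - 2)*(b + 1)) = b - 6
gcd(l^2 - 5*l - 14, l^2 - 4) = l + 2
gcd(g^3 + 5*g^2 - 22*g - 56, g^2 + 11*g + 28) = g + 7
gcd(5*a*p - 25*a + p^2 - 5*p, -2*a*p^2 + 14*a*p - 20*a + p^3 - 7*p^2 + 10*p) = p - 5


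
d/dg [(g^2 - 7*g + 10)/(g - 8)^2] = 9*(4 - g)/(g^3 - 24*g^2 + 192*g - 512)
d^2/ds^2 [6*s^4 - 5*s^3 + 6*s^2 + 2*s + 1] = 72*s^2 - 30*s + 12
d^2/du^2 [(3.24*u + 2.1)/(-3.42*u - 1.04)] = -26.076816/(3.42*u + 1.04)^3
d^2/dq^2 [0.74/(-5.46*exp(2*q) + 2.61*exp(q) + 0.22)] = (0.74*(10.92*exp(q) - 2.61)*(21.84*exp(q) - 5.22)*exp(q) + (16.1616*exp(q) - 1.9314)*(-5.46*exp(2*q) + 2.61*exp(q) + 0.22))*exp(q)/(-5.46*exp(2*q) + 2.61*exp(q) + 0.22)^3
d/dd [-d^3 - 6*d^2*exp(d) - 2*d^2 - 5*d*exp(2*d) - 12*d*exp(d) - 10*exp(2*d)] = -6*d^2*exp(d) - 3*d^2 - 10*d*exp(2*d) - 24*d*exp(d) - 4*d - 25*exp(2*d) - 12*exp(d)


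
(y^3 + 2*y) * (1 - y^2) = -y^5 - y^3 + 2*y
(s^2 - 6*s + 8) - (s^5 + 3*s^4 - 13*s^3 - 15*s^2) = -s^5 - 3*s^4 + 13*s^3 + 16*s^2 - 6*s + 8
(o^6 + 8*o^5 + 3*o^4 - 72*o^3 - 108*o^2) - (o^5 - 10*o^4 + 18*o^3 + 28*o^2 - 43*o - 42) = o^6 + 7*o^5 + 13*o^4 - 90*o^3 - 136*o^2 + 43*o + 42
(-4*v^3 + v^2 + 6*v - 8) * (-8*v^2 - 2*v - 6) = 32*v^5 - 26*v^3 + 46*v^2 - 20*v + 48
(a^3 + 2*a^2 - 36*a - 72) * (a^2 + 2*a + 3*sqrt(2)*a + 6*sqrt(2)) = a^5 + 4*a^4 + 3*sqrt(2)*a^4 - 32*a^3 + 12*sqrt(2)*a^3 - 144*a^2 - 96*sqrt(2)*a^2 - 432*sqrt(2)*a - 144*a - 432*sqrt(2)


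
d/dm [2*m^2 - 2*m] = 4*m - 2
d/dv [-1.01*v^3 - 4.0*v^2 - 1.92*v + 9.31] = -3.03*v^2 - 8.0*v - 1.92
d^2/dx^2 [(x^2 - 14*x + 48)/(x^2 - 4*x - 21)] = 2*(-10*x^3 + 207*x^2 - 1458*x + 3393)/(x^6 - 12*x^5 - 15*x^4 + 440*x^3 + 315*x^2 - 5292*x - 9261)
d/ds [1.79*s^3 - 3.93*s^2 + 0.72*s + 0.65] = 5.37*s^2 - 7.86*s + 0.72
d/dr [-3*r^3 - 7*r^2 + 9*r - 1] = -9*r^2 - 14*r + 9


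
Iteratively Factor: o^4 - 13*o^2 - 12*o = (o - 4)*(o^3 + 4*o^2 + 3*o) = o*(o - 4)*(o^2 + 4*o + 3) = o*(o - 4)*(o + 3)*(o + 1)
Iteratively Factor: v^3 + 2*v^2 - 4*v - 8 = (v + 2)*(v^2 - 4) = (v + 2)^2*(v - 2)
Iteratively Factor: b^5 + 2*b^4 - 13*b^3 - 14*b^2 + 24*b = (b)*(b^4 + 2*b^3 - 13*b^2 - 14*b + 24) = b*(b + 4)*(b^3 - 2*b^2 - 5*b + 6) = b*(b - 1)*(b + 4)*(b^2 - b - 6) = b*(b - 3)*(b - 1)*(b + 4)*(b + 2)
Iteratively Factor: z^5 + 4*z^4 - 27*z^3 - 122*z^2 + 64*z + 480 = (z - 5)*(z^4 + 9*z^3 + 18*z^2 - 32*z - 96) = (z - 5)*(z + 4)*(z^3 + 5*z^2 - 2*z - 24) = (z - 5)*(z + 4)^2*(z^2 + z - 6) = (z - 5)*(z - 2)*(z + 4)^2*(z + 3)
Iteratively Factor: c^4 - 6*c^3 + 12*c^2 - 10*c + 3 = (c - 1)*(c^3 - 5*c^2 + 7*c - 3) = (c - 1)^2*(c^2 - 4*c + 3) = (c - 1)^3*(c - 3)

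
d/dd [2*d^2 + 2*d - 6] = 4*d + 2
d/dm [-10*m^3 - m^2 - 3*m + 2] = -30*m^2 - 2*m - 3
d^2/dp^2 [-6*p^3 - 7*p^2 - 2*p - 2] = -36*p - 14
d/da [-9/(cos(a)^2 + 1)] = -36*sin(2*a)/(cos(2*a) + 3)^2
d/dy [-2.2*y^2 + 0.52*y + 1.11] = 0.52 - 4.4*y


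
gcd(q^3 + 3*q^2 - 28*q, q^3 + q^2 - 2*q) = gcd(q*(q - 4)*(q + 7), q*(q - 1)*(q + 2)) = q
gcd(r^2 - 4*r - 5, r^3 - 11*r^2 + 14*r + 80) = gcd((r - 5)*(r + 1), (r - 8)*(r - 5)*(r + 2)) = r - 5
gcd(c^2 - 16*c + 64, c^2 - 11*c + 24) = c - 8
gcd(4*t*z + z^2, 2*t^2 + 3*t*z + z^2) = 1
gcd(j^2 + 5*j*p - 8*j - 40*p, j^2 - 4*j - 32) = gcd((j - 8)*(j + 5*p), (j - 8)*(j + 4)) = j - 8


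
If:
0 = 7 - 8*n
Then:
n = 7/8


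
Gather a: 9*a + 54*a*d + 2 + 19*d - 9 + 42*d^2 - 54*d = a*(54*d + 9) + 42*d^2 - 35*d - 7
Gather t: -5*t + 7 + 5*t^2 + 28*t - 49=5*t^2 + 23*t - 42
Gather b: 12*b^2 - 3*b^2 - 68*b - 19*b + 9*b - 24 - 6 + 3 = 9*b^2 - 78*b - 27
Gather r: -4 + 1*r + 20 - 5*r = 16 - 4*r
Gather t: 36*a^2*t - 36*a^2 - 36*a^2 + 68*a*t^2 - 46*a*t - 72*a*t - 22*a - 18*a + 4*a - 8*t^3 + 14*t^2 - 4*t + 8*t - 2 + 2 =-72*a^2 - 36*a - 8*t^3 + t^2*(68*a + 14) + t*(36*a^2 - 118*a + 4)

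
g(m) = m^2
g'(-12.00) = -24.00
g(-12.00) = 144.00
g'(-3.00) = -6.00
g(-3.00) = 9.00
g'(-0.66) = -1.32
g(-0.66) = 0.44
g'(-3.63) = -7.26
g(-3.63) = 13.18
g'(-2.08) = -4.16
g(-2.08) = 4.33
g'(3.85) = 7.70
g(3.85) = 14.82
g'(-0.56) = -1.12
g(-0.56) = 0.31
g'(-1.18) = -2.36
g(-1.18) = 1.39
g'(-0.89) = -1.78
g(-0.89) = 0.79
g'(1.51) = 3.02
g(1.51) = 2.28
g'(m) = 2*m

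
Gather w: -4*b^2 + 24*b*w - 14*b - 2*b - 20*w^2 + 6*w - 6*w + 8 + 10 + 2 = -4*b^2 + 24*b*w - 16*b - 20*w^2 + 20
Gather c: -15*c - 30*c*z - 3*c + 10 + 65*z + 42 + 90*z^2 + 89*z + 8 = c*(-30*z - 18) + 90*z^2 + 154*z + 60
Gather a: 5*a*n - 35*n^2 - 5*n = 5*a*n - 35*n^2 - 5*n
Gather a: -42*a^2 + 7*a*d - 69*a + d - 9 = -42*a^2 + a*(7*d - 69) + d - 9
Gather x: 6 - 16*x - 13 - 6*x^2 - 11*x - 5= -6*x^2 - 27*x - 12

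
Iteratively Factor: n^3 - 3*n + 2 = (n + 2)*(n^2 - 2*n + 1) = (n - 1)*(n + 2)*(n - 1)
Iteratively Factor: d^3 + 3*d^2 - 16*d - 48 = (d + 3)*(d^2 - 16) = (d + 3)*(d + 4)*(d - 4)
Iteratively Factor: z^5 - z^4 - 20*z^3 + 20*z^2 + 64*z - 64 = (z - 4)*(z^4 + 3*z^3 - 8*z^2 - 12*z + 16) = (z - 4)*(z - 2)*(z^3 + 5*z^2 + 2*z - 8) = (z - 4)*(z - 2)*(z - 1)*(z^2 + 6*z + 8) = (z - 4)*(z - 2)*(z - 1)*(z + 2)*(z + 4)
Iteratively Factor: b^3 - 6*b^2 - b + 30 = (b + 2)*(b^2 - 8*b + 15) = (b - 3)*(b + 2)*(b - 5)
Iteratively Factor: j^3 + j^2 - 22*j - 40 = (j - 5)*(j^2 + 6*j + 8) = (j - 5)*(j + 2)*(j + 4)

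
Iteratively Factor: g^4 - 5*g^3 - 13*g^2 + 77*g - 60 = (g - 3)*(g^3 - 2*g^2 - 19*g + 20) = (g - 3)*(g - 1)*(g^2 - g - 20) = (g - 3)*(g - 1)*(g + 4)*(g - 5)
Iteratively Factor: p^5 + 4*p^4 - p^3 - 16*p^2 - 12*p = (p + 1)*(p^4 + 3*p^3 - 4*p^2 - 12*p) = (p - 2)*(p + 1)*(p^3 + 5*p^2 + 6*p) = (p - 2)*(p + 1)*(p + 3)*(p^2 + 2*p) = p*(p - 2)*(p + 1)*(p + 3)*(p + 2)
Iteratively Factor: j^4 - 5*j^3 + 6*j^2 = (j - 2)*(j^3 - 3*j^2) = j*(j - 2)*(j^2 - 3*j) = j*(j - 3)*(j - 2)*(j)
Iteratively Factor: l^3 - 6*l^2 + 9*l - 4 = (l - 1)*(l^2 - 5*l + 4) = (l - 4)*(l - 1)*(l - 1)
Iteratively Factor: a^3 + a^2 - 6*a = (a - 2)*(a^2 + 3*a) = (a - 2)*(a + 3)*(a)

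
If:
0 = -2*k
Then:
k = 0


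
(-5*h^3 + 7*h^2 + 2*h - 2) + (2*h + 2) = -5*h^3 + 7*h^2 + 4*h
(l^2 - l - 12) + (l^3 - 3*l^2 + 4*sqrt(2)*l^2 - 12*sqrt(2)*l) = l^3 - 2*l^2 + 4*sqrt(2)*l^2 - 12*sqrt(2)*l - l - 12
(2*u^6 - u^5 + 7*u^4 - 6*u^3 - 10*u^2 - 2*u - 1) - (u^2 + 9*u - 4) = 2*u^6 - u^5 + 7*u^4 - 6*u^3 - 11*u^2 - 11*u + 3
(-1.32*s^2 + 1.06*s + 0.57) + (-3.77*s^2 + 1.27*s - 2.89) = -5.09*s^2 + 2.33*s - 2.32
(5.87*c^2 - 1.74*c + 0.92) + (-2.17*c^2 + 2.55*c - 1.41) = 3.7*c^2 + 0.81*c - 0.49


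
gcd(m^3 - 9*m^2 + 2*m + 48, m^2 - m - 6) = m^2 - m - 6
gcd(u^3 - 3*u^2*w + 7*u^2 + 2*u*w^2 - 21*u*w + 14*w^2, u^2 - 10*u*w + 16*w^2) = u - 2*w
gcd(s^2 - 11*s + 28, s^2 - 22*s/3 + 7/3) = s - 7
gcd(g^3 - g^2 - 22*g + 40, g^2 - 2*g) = g - 2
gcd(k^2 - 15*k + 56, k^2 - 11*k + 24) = k - 8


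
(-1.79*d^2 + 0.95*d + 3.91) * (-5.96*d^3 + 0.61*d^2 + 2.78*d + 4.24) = 10.6684*d^5 - 6.7539*d^4 - 27.7003*d^3 - 2.5635*d^2 + 14.8978*d + 16.5784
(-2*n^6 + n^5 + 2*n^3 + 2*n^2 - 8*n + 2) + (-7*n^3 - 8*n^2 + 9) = -2*n^6 + n^5 - 5*n^3 - 6*n^2 - 8*n + 11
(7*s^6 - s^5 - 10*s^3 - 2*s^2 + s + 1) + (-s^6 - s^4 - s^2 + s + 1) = 6*s^6 - s^5 - s^4 - 10*s^3 - 3*s^2 + 2*s + 2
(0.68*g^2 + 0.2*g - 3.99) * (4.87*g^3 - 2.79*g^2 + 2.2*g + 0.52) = 3.3116*g^5 - 0.9232*g^4 - 18.4933*g^3 + 11.9257*g^2 - 8.674*g - 2.0748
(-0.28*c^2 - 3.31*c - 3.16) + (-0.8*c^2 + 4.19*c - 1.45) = -1.08*c^2 + 0.88*c - 4.61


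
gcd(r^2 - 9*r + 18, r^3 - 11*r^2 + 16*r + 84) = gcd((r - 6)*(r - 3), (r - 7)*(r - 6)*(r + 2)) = r - 6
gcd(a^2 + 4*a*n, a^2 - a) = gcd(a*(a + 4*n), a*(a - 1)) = a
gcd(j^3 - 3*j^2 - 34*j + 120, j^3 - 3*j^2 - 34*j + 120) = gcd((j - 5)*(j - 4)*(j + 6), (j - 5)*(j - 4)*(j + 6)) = j^3 - 3*j^2 - 34*j + 120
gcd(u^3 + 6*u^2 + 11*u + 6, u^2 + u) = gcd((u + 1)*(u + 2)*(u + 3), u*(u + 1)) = u + 1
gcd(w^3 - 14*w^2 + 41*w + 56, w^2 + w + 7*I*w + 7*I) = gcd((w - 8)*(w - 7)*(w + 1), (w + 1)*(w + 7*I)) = w + 1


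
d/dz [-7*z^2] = -14*z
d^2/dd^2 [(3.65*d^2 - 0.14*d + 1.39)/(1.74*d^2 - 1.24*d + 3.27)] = (14.902752*d^3 - 99.356436*d^2 - 13.214952*d + 65.37971)/(5.268024*d^6 - 11.262672*d^5 + 37.727028*d^4 - 44.238736*d^3 + 70.900794*d^2 - 39.777588*d + 34.965783)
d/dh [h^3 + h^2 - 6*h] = 3*h^2 + 2*h - 6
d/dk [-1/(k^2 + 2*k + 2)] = 2*(k + 1)/(k^2 + 2*k + 2)^2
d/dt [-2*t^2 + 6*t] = 6 - 4*t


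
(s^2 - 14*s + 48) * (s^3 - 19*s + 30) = s^5 - 14*s^4 + 29*s^3 + 296*s^2 - 1332*s + 1440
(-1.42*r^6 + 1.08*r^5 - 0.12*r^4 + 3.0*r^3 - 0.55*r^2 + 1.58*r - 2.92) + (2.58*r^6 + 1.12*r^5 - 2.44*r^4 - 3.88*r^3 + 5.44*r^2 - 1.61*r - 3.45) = 1.16*r^6 + 2.2*r^5 - 2.56*r^4 - 0.88*r^3 + 4.89*r^2 - 0.03*r - 6.37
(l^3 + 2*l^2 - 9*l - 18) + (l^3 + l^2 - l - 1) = 2*l^3 + 3*l^2 - 10*l - 19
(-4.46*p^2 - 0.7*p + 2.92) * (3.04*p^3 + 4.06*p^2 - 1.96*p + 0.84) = -13.5584*p^5 - 20.2356*p^4 + 14.7764*p^3 + 9.4808*p^2 - 6.3112*p + 2.4528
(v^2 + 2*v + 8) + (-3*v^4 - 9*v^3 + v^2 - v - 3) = -3*v^4 - 9*v^3 + 2*v^2 + v + 5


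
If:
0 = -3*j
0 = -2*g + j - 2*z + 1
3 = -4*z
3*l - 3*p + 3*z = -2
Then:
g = 5/4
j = 0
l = p + 1/12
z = -3/4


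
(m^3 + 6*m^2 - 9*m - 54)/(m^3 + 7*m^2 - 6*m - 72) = (m + 3)/(m + 4)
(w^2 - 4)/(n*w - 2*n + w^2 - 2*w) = (w + 2)/(n + w)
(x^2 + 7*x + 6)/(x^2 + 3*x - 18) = (x + 1)/(x - 3)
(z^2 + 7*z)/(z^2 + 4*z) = (z + 7)/(z + 4)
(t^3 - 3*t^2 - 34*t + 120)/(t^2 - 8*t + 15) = (t^2 + 2*t - 24)/(t - 3)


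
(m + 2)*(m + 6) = m^2 + 8*m + 12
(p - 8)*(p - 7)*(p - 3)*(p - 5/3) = p^4 - 59*p^3/3 + 131*p^2 - 1009*p/3 + 280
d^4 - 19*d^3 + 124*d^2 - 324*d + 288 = (d - 8)*(d - 6)*(d - 3)*(d - 2)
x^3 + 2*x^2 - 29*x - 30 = (x - 5)*(x + 1)*(x + 6)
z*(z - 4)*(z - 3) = z^3 - 7*z^2 + 12*z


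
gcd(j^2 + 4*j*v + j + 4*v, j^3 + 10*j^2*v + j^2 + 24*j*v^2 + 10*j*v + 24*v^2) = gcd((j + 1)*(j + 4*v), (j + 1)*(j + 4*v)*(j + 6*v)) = j^2 + 4*j*v + j + 4*v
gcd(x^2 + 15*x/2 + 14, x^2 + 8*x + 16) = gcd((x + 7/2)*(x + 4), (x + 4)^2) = x + 4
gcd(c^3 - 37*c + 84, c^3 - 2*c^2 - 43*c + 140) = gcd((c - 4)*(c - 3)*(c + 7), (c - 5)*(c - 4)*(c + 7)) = c^2 + 3*c - 28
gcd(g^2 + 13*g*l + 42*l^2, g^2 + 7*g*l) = g + 7*l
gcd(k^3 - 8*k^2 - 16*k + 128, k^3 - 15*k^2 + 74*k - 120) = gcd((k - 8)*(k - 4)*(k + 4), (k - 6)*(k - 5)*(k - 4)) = k - 4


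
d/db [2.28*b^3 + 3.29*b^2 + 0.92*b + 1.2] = 6.84*b^2 + 6.58*b + 0.92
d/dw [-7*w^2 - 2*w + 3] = -14*w - 2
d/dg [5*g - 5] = 5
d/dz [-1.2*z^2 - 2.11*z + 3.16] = -2.4*z - 2.11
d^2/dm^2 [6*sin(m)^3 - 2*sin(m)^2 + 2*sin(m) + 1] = -54*sin(m)^3 + 8*sin(m)^2 + 34*sin(m) - 4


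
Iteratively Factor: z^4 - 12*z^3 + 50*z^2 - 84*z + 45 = (z - 1)*(z^3 - 11*z^2 + 39*z - 45) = (z - 3)*(z - 1)*(z^2 - 8*z + 15) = (z - 3)^2*(z - 1)*(z - 5)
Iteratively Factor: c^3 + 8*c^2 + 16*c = (c + 4)*(c^2 + 4*c) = c*(c + 4)*(c + 4)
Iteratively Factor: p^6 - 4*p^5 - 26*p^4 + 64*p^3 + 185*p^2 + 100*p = (p + 4)*(p^5 - 8*p^4 + 6*p^3 + 40*p^2 + 25*p) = p*(p + 4)*(p^4 - 8*p^3 + 6*p^2 + 40*p + 25) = p*(p + 1)*(p + 4)*(p^3 - 9*p^2 + 15*p + 25) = p*(p - 5)*(p + 1)*(p + 4)*(p^2 - 4*p - 5) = p*(p - 5)^2*(p + 1)*(p + 4)*(p + 1)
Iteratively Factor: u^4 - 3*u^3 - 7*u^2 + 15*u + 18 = (u - 3)*(u^3 - 7*u - 6) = (u - 3)*(u + 2)*(u^2 - 2*u - 3) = (u - 3)^2*(u + 2)*(u + 1)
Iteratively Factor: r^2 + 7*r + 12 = (r + 3)*(r + 4)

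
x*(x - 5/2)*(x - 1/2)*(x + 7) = x^4 + 4*x^3 - 79*x^2/4 + 35*x/4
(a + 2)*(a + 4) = a^2 + 6*a + 8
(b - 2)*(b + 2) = b^2 - 4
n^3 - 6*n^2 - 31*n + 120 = (n - 8)*(n - 3)*(n + 5)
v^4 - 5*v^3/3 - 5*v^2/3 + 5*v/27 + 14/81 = (v - 7/3)*(v - 1/3)*(v + 1/3)*(v + 2/3)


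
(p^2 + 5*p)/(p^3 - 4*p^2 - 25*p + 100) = p/(p^2 - 9*p + 20)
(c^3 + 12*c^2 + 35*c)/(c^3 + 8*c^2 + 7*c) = (c + 5)/(c + 1)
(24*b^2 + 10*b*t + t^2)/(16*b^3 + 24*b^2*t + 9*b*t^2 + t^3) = (6*b + t)/(4*b^2 + 5*b*t + t^2)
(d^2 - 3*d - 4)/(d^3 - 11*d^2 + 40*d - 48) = (d + 1)/(d^2 - 7*d + 12)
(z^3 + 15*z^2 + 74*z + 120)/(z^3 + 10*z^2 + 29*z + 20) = (z + 6)/(z + 1)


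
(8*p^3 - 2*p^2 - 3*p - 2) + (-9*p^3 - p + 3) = -p^3 - 2*p^2 - 4*p + 1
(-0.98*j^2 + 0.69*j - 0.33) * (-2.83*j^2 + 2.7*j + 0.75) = 2.7734*j^4 - 4.5987*j^3 + 2.0619*j^2 - 0.3735*j - 0.2475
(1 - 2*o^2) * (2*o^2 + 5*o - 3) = -4*o^4 - 10*o^3 + 8*o^2 + 5*o - 3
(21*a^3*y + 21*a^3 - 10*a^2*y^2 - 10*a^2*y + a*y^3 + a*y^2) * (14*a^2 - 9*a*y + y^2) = 294*a^5*y + 294*a^5 - 329*a^4*y^2 - 329*a^4*y + 125*a^3*y^3 + 125*a^3*y^2 - 19*a^2*y^4 - 19*a^2*y^3 + a*y^5 + a*y^4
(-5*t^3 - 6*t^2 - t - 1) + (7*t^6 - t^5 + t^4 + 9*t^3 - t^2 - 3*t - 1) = 7*t^6 - t^5 + t^4 + 4*t^3 - 7*t^2 - 4*t - 2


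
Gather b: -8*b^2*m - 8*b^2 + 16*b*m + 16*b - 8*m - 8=b^2*(-8*m - 8) + b*(16*m + 16) - 8*m - 8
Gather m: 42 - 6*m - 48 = -6*m - 6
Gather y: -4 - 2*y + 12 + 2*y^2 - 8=2*y^2 - 2*y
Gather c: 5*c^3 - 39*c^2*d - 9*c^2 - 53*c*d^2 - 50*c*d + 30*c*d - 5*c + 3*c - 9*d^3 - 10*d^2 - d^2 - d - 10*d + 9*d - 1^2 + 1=5*c^3 + c^2*(-39*d - 9) + c*(-53*d^2 - 20*d - 2) - 9*d^3 - 11*d^2 - 2*d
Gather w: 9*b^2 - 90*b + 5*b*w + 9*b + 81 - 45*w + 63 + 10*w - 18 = 9*b^2 - 81*b + w*(5*b - 35) + 126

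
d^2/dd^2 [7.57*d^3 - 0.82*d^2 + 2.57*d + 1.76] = 45.42*d - 1.64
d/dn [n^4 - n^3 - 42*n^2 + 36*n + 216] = 4*n^3 - 3*n^2 - 84*n + 36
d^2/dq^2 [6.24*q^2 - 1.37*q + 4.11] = 12.4800000000000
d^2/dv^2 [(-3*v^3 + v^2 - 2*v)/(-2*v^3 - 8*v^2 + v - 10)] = 2*(-52*v^6 + 42*v^5 - 270*v^4 + 27*v^3 - 90*v^2 + 420*v - 80)/(8*v^9 + 96*v^8 + 372*v^7 + 536*v^6 + 774*v^5 + 1824*v^4 + 119*v^3 + 2430*v^2 - 300*v + 1000)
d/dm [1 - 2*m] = -2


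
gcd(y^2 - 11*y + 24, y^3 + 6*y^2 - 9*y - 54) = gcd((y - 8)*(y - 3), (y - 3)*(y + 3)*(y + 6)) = y - 3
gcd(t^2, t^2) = t^2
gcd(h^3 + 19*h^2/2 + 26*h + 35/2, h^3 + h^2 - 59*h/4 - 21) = h + 7/2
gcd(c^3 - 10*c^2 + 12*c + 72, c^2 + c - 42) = c - 6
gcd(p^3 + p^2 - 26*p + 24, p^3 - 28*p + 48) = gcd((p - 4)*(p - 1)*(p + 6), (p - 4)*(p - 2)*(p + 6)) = p^2 + 2*p - 24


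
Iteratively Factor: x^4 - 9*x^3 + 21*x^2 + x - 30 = (x - 5)*(x^3 - 4*x^2 + x + 6) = (x - 5)*(x - 3)*(x^2 - x - 2) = (x - 5)*(x - 3)*(x + 1)*(x - 2)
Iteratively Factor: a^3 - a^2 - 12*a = (a + 3)*(a^2 - 4*a) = (a - 4)*(a + 3)*(a)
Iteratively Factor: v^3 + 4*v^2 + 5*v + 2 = (v + 2)*(v^2 + 2*v + 1) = (v + 1)*(v + 2)*(v + 1)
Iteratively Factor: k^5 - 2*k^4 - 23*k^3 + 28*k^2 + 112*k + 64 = (k + 4)*(k^4 - 6*k^3 + k^2 + 24*k + 16) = (k - 4)*(k + 4)*(k^3 - 2*k^2 - 7*k - 4) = (k - 4)^2*(k + 4)*(k^2 + 2*k + 1) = (k - 4)^2*(k + 1)*(k + 4)*(k + 1)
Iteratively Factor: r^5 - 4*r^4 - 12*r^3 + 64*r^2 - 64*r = (r)*(r^4 - 4*r^3 - 12*r^2 + 64*r - 64) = r*(r - 4)*(r^3 - 12*r + 16) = r*(r - 4)*(r - 2)*(r^2 + 2*r - 8) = r*(r - 4)*(r - 2)*(r + 4)*(r - 2)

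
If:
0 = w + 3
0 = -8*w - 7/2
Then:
No Solution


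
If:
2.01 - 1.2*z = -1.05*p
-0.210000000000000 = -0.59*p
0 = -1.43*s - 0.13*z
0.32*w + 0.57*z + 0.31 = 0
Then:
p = 0.36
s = -0.18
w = -4.51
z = 1.99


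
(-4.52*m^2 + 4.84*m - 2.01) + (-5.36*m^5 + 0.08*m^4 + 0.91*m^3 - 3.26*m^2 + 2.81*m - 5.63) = -5.36*m^5 + 0.08*m^4 + 0.91*m^3 - 7.78*m^2 + 7.65*m - 7.64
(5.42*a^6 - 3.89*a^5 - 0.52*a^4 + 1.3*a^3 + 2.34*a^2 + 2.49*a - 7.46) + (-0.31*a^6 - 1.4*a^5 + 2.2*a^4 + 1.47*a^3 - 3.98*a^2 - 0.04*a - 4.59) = 5.11*a^6 - 5.29*a^5 + 1.68*a^4 + 2.77*a^3 - 1.64*a^2 + 2.45*a - 12.05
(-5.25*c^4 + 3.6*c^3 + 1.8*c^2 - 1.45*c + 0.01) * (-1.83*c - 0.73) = 9.6075*c^5 - 2.7555*c^4 - 5.922*c^3 + 1.3395*c^2 + 1.0402*c - 0.0073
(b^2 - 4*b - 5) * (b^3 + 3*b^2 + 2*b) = b^5 - b^4 - 15*b^3 - 23*b^2 - 10*b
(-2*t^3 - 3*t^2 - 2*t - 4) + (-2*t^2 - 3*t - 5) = -2*t^3 - 5*t^2 - 5*t - 9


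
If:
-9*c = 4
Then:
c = -4/9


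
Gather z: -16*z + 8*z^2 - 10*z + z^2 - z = 9*z^2 - 27*z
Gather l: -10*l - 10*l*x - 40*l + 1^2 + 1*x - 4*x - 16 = l*(-10*x - 50) - 3*x - 15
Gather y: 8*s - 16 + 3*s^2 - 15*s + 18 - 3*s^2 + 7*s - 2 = 0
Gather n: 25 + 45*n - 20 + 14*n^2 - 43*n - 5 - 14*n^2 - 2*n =0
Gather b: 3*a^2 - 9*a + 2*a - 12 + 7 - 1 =3*a^2 - 7*a - 6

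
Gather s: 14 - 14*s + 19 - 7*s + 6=39 - 21*s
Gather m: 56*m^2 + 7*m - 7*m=56*m^2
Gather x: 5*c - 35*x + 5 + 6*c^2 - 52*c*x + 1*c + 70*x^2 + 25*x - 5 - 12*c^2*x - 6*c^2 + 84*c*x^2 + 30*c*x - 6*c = x^2*(84*c + 70) + x*(-12*c^2 - 22*c - 10)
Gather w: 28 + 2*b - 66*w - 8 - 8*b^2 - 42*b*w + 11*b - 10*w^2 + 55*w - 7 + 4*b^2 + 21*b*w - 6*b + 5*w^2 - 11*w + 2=-4*b^2 + 7*b - 5*w^2 + w*(-21*b - 22) + 15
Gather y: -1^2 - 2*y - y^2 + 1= -y^2 - 2*y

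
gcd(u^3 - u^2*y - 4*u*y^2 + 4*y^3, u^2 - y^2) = -u + y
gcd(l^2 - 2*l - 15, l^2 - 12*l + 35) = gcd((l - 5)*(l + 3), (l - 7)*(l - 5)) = l - 5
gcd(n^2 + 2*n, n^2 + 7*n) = n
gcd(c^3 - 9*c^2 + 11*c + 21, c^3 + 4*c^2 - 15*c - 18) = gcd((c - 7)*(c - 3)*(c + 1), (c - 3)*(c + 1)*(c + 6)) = c^2 - 2*c - 3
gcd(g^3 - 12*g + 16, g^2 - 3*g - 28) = g + 4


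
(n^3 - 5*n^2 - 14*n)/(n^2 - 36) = n*(n^2 - 5*n - 14)/(n^2 - 36)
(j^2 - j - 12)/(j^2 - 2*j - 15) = (j - 4)/(j - 5)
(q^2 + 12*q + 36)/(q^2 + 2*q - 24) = (q + 6)/(q - 4)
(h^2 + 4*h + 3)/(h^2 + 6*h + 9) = (h + 1)/(h + 3)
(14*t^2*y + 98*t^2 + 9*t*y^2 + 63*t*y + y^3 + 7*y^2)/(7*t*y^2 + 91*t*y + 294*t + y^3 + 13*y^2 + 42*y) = (2*t + y)/(y + 6)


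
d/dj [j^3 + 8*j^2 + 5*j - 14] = 3*j^2 + 16*j + 5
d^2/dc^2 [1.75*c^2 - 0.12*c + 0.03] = 3.50000000000000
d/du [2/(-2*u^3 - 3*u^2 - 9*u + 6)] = 6*(2*u^2 + 2*u + 3)/(2*u^3 + 3*u^2 + 9*u - 6)^2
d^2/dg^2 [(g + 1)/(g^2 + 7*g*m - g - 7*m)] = 2*((g + 1)*(2*g + 7*m - 1)^2 - (3*g + 7*m)*(g^2 + 7*g*m - g - 7*m))/(g^2 + 7*g*m - g - 7*m)^3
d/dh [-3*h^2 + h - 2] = 1 - 6*h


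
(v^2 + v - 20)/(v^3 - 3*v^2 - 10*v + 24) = (v + 5)/(v^2 + v - 6)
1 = 1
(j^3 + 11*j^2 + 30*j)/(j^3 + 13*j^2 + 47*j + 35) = j*(j + 6)/(j^2 + 8*j + 7)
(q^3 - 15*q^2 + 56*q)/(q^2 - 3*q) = (q^2 - 15*q + 56)/(q - 3)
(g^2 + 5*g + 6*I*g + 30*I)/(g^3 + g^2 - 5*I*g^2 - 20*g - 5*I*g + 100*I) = (g + 6*I)/(g^2 - g*(4 + 5*I) + 20*I)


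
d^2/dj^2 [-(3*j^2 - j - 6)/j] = 12/j^3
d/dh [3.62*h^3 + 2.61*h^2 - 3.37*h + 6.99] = 10.86*h^2 + 5.22*h - 3.37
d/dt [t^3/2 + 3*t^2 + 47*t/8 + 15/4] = 3*t^2/2 + 6*t + 47/8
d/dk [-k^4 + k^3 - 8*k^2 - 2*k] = -4*k^3 + 3*k^2 - 16*k - 2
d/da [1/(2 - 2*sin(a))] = cos(a)/(2*(sin(a) - 1)^2)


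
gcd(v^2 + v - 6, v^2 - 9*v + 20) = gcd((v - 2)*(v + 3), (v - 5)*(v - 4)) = 1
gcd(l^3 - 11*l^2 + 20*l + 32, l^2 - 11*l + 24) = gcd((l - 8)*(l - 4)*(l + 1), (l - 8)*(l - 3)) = l - 8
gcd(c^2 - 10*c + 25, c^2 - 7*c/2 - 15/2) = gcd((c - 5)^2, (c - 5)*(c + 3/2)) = c - 5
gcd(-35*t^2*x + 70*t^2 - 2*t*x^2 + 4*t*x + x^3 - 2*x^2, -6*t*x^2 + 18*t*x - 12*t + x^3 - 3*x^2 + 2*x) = x - 2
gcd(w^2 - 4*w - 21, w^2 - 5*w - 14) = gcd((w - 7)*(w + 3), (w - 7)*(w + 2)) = w - 7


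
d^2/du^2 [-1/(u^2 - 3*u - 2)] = 2*(-u^2 + 3*u + (2*u - 3)^2 + 2)/(-u^2 + 3*u + 2)^3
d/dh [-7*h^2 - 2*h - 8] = -14*h - 2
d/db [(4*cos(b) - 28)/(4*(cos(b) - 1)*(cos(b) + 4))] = (cos(b)^2 - 14*cos(b) - 17)*sin(b)/((cos(b) - 1)^2*(cos(b) + 4)^2)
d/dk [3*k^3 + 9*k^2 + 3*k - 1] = 9*k^2 + 18*k + 3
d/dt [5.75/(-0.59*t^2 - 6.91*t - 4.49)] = (6.785*t + 39.7325)/(0.59*t^2 + 6.91*t + 4.49)^2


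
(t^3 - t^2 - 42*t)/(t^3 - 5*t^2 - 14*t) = (t + 6)/(t + 2)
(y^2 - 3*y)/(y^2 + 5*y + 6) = y*(y - 3)/(y^2 + 5*y + 6)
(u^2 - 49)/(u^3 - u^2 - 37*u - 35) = (u + 7)/(u^2 + 6*u + 5)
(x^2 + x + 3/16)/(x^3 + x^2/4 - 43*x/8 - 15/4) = (4*x + 1)/(2*(2*x^2 - x - 10))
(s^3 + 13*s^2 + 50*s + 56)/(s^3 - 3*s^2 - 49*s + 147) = (s^2 + 6*s + 8)/(s^2 - 10*s + 21)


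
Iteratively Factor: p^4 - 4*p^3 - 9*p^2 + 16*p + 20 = (p - 2)*(p^3 - 2*p^2 - 13*p - 10) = (p - 5)*(p - 2)*(p^2 + 3*p + 2) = (p - 5)*(p - 2)*(p + 1)*(p + 2)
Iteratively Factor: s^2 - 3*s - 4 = (s + 1)*(s - 4)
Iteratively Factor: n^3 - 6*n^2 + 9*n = (n)*(n^2 - 6*n + 9) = n*(n - 3)*(n - 3)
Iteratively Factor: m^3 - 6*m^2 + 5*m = (m - 1)*(m^2 - 5*m) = m*(m - 1)*(m - 5)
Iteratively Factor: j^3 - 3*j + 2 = (j - 1)*(j^2 + j - 2) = (j - 1)*(j + 2)*(j - 1)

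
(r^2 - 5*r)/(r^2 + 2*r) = (r - 5)/(r + 2)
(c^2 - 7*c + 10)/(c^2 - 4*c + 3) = (c^2 - 7*c + 10)/(c^2 - 4*c + 3)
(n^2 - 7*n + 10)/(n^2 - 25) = (n - 2)/(n + 5)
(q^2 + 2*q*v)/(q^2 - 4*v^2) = q/(q - 2*v)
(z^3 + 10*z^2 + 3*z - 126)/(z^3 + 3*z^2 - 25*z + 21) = (z + 6)/(z - 1)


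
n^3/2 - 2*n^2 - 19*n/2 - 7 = (n/2 + 1/2)*(n - 7)*(n + 2)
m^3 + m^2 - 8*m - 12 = (m - 3)*(m + 2)^2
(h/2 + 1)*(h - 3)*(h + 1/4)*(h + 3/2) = h^4/2 + 3*h^3/8 - 59*h^2/16 - 87*h/16 - 9/8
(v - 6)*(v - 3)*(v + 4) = v^3 - 5*v^2 - 18*v + 72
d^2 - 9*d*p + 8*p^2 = (d - 8*p)*(d - p)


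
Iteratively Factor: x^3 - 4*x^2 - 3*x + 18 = (x - 3)*(x^2 - x - 6) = (x - 3)^2*(x + 2)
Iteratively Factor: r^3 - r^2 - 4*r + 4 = (r - 2)*(r^2 + r - 2) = (r - 2)*(r + 2)*(r - 1)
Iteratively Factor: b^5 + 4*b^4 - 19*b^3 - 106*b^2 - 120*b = (b + 2)*(b^4 + 2*b^3 - 23*b^2 - 60*b) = (b - 5)*(b + 2)*(b^3 + 7*b^2 + 12*b) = (b - 5)*(b + 2)*(b + 3)*(b^2 + 4*b) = (b - 5)*(b + 2)*(b + 3)*(b + 4)*(b)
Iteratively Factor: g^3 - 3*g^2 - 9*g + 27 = (g - 3)*(g^2 - 9) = (g - 3)*(g + 3)*(g - 3)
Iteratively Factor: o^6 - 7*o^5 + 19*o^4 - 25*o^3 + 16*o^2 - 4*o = (o - 1)*(o^5 - 6*o^4 + 13*o^3 - 12*o^2 + 4*o) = (o - 1)^2*(o^4 - 5*o^3 + 8*o^2 - 4*o) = (o - 2)*(o - 1)^2*(o^3 - 3*o^2 + 2*o) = o*(o - 2)*(o - 1)^2*(o^2 - 3*o + 2) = o*(o - 2)^2*(o - 1)^2*(o - 1)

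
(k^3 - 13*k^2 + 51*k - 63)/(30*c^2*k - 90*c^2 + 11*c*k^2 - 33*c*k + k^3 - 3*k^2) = (k^2 - 10*k + 21)/(30*c^2 + 11*c*k + k^2)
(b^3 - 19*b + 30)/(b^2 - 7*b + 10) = (b^2 + 2*b - 15)/(b - 5)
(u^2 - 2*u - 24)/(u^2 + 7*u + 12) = (u - 6)/(u + 3)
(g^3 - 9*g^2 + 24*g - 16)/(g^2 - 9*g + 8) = (g^2 - 8*g + 16)/(g - 8)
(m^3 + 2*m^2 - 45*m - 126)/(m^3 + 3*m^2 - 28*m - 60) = (m^2 - 4*m - 21)/(m^2 - 3*m - 10)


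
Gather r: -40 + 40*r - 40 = 40*r - 80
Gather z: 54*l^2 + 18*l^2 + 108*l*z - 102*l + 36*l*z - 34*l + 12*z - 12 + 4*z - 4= 72*l^2 - 136*l + z*(144*l + 16) - 16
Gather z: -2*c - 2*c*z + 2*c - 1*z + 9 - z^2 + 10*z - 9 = -z^2 + z*(9 - 2*c)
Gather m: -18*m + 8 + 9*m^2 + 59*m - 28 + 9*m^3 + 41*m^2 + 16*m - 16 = 9*m^3 + 50*m^2 + 57*m - 36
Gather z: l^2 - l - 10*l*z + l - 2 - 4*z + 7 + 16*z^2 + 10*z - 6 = l^2 + 16*z^2 + z*(6 - 10*l) - 1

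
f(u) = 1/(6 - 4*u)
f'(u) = 4/(6 - 4*u)^2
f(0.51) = 0.25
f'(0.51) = 0.26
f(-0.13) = 0.15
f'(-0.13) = 0.09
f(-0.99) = 0.10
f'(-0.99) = 0.04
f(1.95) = -0.56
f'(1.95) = 1.23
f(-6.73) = 0.03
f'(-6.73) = 0.00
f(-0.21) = 0.15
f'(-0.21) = 0.09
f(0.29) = 0.21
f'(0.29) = 0.17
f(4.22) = -0.09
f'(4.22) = 0.03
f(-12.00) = 0.02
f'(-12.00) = 0.00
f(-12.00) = 0.02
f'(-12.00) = 0.00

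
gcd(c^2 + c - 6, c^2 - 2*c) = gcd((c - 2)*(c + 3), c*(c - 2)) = c - 2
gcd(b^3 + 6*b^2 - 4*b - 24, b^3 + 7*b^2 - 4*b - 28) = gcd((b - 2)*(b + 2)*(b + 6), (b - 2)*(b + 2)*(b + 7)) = b^2 - 4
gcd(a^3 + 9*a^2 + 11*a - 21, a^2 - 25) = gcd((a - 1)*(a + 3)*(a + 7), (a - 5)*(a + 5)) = 1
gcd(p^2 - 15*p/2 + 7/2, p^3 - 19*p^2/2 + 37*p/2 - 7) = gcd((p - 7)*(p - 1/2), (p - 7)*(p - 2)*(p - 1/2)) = p^2 - 15*p/2 + 7/2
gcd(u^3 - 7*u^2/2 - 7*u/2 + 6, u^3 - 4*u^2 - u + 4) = u^2 - 5*u + 4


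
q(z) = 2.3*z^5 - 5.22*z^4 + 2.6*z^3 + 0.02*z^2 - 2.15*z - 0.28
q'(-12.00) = 275665.21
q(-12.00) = -685019.92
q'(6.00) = 10672.81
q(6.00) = 11668.82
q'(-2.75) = 1148.67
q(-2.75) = -708.56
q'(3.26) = 656.35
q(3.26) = 340.29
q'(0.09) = -2.10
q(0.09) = -0.47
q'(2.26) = 96.77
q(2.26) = 24.40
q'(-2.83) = 1271.09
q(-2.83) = -805.29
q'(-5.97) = 19326.52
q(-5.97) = -24612.91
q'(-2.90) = 1385.95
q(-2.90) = -898.25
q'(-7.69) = 50170.52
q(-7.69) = -81272.50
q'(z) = 11.5*z^4 - 20.88*z^3 + 7.8*z^2 + 0.04*z - 2.15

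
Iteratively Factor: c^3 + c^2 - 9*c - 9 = (c + 1)*(c^2 - 9) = (c + 1)*(c + 3)*(c - 3)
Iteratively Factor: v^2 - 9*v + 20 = (v - 5)*(v - 4)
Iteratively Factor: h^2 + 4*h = (h)*(h + 4)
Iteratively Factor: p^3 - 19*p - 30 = (p - 5)*(p^2 + 5*p + 6) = (p - 5)*(p + 3)*(p + 2)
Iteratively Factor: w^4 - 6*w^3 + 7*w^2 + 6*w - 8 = (w - 1)*(w^3 - 5*w^2 + 2*w + 8) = (w - 2)*(w - 1)*(w^2 - 3*w - 4) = (w - 4)*(w - 2)*(w - 1)*(w + 1)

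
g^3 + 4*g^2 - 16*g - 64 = (g - 4)*(g + 4)^2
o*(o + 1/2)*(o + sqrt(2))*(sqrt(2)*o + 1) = sqrt(2)*o^4 + sqrt(2)*o^3/2 + 3*o^3 + sqrt(2)*o^2 + 3*o^2/2 + sqrt(2)*o/2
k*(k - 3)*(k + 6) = k^3 + 3*k^2 - 18*k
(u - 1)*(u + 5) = u^2 + 4*u - 5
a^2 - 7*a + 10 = (a - 5)*(a - 2)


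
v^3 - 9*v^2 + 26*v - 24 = (v - 4)*(v - 3)*(v - 2)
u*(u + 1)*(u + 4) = u^3 + 5*u^2 + 4*u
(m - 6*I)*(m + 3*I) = m^2 - 3*I*m + 18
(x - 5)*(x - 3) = x^2 - 8*x + 15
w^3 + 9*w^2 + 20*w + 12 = (w + 1)*(w + 2)*(w + 6)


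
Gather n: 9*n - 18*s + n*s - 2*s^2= n*(s + 9) - 2*s^2 - 18*s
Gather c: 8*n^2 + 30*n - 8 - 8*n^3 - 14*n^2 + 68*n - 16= -8*n^3 - 6*n^2 + 98*n - 24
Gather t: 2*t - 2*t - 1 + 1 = 0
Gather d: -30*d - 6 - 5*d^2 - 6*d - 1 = -5*d^2 - 36*d - 7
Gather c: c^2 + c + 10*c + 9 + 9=c^2 + 11*c + 18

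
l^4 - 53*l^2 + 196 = (l - 7)*(l - 2)*(l + 2)*(l + 7)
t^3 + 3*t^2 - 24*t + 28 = (t - 2)^2*(t + 7)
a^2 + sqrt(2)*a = a*(a + sqrt(2))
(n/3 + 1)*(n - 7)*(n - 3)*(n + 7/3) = n^4/3 - 14*n^3/9 - 76*n^2/9 + 14*n + 49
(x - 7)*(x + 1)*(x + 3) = x^3 - 3*x^2 - 25*x - 21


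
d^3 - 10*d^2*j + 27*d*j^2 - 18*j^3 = (d - 6*j)*(d - 3*j)*(d - j)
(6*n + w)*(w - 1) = 6*n*w - 6*n + w^2 - w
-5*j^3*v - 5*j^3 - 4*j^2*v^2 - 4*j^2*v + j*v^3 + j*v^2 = (-5*j + v)*(j + v)*(j*v + j)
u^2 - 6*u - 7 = (u - 7)*(u + 1)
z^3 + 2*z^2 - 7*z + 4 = (z - 1)^2*(z + 4)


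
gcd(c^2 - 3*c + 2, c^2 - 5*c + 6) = c - 2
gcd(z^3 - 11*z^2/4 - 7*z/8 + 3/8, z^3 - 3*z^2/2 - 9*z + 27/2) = z - 3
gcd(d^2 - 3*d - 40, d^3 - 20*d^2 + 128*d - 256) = d - 8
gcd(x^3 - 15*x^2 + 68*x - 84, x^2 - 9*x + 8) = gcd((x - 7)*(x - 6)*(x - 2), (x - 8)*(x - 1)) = 1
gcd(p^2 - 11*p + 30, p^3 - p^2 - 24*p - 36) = p - 6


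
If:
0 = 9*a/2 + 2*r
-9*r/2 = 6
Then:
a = 16/27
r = -4/3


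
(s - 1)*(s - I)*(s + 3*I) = s^3 - s^2 + 2*I*s^2 + 3*s - 2*I*s - 3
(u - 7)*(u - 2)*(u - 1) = u^3 - 10*u^2 + 23*u - 14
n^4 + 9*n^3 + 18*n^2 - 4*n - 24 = (n - 1)*(n + 2)^2*(n + 6)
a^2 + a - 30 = (a - 5)*(a + 6)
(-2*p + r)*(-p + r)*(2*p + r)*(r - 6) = 4*p^3*r - 24*p^3 - 4*p^2*r^2 + 24*p^2*r - p*r^3 + 6*p*r^2 + r^4 - 6*r^3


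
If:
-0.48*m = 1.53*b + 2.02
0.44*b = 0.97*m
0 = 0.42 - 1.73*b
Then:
No Solution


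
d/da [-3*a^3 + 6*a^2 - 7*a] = -9*a^2 + 12*a - 7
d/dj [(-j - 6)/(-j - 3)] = -3/(j + 3)^2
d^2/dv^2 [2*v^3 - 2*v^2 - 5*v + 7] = 12*v - 4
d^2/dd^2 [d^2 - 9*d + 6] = 2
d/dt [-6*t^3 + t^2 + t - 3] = -18*t^2 + 2*t + 1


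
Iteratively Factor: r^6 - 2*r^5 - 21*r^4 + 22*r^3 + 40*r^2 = (r)*(r^5 - 2*r^4 - 21*r^3 + 22*r^2 + 40*r) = r^2*(r^4 - 2*r^3 - 21*r^2 + 22*r + 40) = r^2*(r + 4)*(r^3 - 6*r^2 + 3*r + 10) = r^2*(r - 2)*(r + 4)*(r^2 - 4*r - 5) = r^2*(r - 2)*(r + 1)*(r + 4)*(r - 5)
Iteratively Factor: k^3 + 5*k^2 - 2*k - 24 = (k - 2)*(k^2 + 7*k + 12) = (k - 2)*(k + 4)*(k + 3)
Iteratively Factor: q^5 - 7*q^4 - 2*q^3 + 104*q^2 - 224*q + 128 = (q - 2)*(q^4 - 5*q^3 - 12*q^2 + 80*q - 64) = (q - 4)*(q - 2)*(q^3 - q^2 - 16*q + 16) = (q - 4)*(q - 2)*(q + 4)*(q^2 - 5*q + 4) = (q - 4)^2*(q - 2)*(q + 4)*(q - 1)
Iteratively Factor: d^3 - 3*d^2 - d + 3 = (d + 1)*(d^2 - 4*d + 3) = (d - 1)*(d + 1)*(d - 3)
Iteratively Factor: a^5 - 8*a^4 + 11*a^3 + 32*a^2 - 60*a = (a)*(a^4 - 8*a^3 + 11*a^2 + 32*a - 60) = a*(a - 5)*(a^3 - 3*a^2 - 4*a + 12) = a*(a - 5)*(a - 2)*(a^2 - a - 6) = a*(a - 5)*(a - 3)*(a - 2)*(a + 2)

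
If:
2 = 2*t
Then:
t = 1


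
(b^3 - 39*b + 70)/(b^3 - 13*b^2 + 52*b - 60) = (b + 7)/(b - 6)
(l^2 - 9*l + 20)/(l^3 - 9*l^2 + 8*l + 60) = (l - 4)/(l^2 - 4*l - 12)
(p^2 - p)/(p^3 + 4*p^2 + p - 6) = p/(p^2 + 5*p + 6)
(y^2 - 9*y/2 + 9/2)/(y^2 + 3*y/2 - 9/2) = (y - 3)/(y + 3)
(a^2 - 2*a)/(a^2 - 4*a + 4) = a/(a - 2)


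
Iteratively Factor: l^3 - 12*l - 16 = (l + 2)*(l^2 - 2*l - 8) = (l - 4)*(l + 2)*(l + 2)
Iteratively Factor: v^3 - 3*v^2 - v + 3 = (v + 1)*(v^2 - 4*v + 3) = (v - 1)*(v + 1)*(v - 3)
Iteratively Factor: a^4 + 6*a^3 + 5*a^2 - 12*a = (a - 1)*(a^3 + 7*a^2 + 12*a) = (a - 1)*(a + 4)*(a^2 + 3*a) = a*(a - 1)*(a + 4)*(a + 3)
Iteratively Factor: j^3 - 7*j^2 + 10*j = (j - 5)*(j^2 - 2*j) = j*(j - 5)*(j - 2)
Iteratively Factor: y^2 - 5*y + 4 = (y - 1)*(y - 4)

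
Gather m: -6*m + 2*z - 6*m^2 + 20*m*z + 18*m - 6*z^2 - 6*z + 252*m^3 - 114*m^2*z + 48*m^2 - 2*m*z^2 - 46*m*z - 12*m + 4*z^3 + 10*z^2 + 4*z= 252*m^3 + m^2*(42 - 114*z) + m*(-2*z^2 - 26*z) + 4*z^3 + 4*z^2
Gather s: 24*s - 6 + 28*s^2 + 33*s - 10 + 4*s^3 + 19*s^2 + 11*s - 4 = 4*s^3 + 47*s^2 + 68*s - 20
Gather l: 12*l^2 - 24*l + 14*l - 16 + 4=12*l^2 - 10*l - 12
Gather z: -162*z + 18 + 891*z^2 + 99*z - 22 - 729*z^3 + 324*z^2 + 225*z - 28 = -729*z^3 + 1215*z^2 + 162*z - 32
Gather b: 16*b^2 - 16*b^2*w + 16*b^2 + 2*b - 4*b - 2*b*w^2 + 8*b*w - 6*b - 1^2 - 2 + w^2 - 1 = b^2*(32 - 16*w) + b*(-2*w^2 + 8*w - 8) + w^2 - 4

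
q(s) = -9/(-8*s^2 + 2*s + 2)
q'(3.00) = -0.10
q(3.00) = 0.14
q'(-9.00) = 0.00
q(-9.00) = 0.01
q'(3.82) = -0.05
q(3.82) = 0.08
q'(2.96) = -0.11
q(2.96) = 0.14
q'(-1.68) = 0.45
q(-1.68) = 0.38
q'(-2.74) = 0.10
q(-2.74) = 0.14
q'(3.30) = -0.07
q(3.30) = 0.11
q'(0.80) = -42.07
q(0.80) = 5.92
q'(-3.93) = 0.03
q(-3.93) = 0.07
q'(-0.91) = 3.59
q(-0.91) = 1.40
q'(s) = -9*(16*s - 2)/(-8*s^2 + 2*s + 2)^2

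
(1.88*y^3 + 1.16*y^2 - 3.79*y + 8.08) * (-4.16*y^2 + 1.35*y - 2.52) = -7.8208*y^5 - 2.2876*y^4 + 12.5948*y^3 - 41.6525*y^2 + 20.4588*y - 20.3616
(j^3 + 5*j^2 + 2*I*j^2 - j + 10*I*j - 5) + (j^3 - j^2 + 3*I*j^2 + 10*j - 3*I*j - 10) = 2*j^3 + 4*j^2 + 5*I*j^2 + 9*j + 7*I*j - 15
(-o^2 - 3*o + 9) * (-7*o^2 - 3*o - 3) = 7*o^4 + 24*o^3 - 51*o^2 - 18*o - 27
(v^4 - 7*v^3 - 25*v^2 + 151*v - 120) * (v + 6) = v^5 - v^4 - 67*v^3 + v^2 + 786*v - 720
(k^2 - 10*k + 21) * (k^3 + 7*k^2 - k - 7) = k^5 - 3*k^4 - 50*k^3 + 150*k^2 + 49*k - 147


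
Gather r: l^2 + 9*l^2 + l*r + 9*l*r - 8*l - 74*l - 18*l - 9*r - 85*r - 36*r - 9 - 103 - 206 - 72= 10*l^2 - 100*l + r*(10*l - 130) - 390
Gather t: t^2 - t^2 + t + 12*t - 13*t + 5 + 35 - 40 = 0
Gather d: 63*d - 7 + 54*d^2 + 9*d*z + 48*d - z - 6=54*d^2 + d*(9*z + 111) - z - 13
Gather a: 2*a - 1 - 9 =2*a - 10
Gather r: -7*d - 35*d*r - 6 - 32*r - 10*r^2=-7*d - 10*r^2 + r*(-35*d - 32) - 6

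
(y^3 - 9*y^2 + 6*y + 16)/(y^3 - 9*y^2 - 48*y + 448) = (y^2 - y - 2)/(y^2 - y - 56)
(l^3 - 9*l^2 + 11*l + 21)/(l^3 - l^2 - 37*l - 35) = (l - 3)/(l + 5)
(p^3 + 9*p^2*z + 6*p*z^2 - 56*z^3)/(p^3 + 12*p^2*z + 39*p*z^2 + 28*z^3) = (p - 2*z)/(p + z)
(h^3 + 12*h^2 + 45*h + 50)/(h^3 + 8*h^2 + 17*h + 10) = (h + 5)/(h + 1)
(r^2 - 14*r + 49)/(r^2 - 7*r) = (r - 7)/r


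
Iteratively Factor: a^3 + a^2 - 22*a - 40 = (a - 5)*(a^2 + 6*a + 8) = (a - 5)*(a + 4)*(a + 2)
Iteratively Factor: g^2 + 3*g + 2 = (g + 1)*(g + 2)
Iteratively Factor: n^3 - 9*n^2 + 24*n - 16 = (n - 4)*(n^2 - 5*n + 4) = (n - 4)*(n - 1)*(n - 4)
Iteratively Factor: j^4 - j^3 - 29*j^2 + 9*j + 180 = (j + 4)*(j^3 - 5*j^2 - 9*j + 45) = (j - 5)*(j + 4)*(j^2 - 9) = (j - 5)*(j + 3)*(j + 4)*(j - 3)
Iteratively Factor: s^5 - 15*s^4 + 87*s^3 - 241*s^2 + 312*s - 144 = (s - 3)*(s^4 - 12*s^3 + 51*s^2 - 88*s + 48) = (s - 3)^2*(s^3 - 9*s^2 + 24*s - 16) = (s - 3)^2*(s - 1)*(s^2 - 8*s + 16) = (s - 4)*(s - 3)^2*(s - 1)*(s - 4)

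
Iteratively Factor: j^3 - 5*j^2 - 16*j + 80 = (j - 4)*(j^2 - j - 20) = (j - 4)*(j + 4)*(j - 5)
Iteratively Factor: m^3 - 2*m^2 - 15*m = (m + 3)*(m^2 - 5*m) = (m - 5)*(m + 3)*(m)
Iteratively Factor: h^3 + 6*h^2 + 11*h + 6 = (h + 1)*(h^2 + 5*h + 6) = (h + 1)*(h + 2)*(h + 3)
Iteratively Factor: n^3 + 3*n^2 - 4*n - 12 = (n + 2)*(n^2 + n - 6) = (n + 2)*(n + 3)*(n - 2)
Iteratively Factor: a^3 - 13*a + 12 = (a - 3)*(a^2 + 3*a - 4) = (a - 3)*(a - 1)*(a + 4)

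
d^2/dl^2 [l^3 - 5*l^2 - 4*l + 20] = 6*l - 10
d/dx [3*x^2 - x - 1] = 6*x - 1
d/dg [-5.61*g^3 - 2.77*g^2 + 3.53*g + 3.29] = -16.83*g^2 - 5.54*g + 3.53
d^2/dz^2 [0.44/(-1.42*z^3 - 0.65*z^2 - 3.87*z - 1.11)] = ((3.7488*z + 0.572)*(1.42*z^3 + 0.65*z^2 + 3.87*z + 1.11) - 0.44*(4.26*z^2 + 1.3*z + 3.87)*(8.52*z^2 + 2.6*z + 7.74))/(1.42*z^3 + 0.65*z^2 + 3.87*z + 1.11)^3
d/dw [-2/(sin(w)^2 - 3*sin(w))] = 2*(2*sin(w) - 3)*cos(w)/((sin(w) - 3)^2*sin(w)^2)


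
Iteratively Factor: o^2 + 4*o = (o)*(o + 4)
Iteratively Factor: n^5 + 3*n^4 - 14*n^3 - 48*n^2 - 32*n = (n - 4)*(n^4 + 7*n^3 + 14*n^2 + 8*n) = n*(n - 4)*(n^3 + 7*n^2 + 14*n + 8) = n*(n - 4)*(n + 1)*(n^2 + 6*n + 8) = n*(n - 4)*(n + 1)*(n + 2)*(n + 4)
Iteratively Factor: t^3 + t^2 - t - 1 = (t + 1)*(t^2 - 1) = (t + 1)^2*(t - 1)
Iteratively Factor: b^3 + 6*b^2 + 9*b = (b + 3)*(b^2 + 3*b) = (b + 3)^2*(b)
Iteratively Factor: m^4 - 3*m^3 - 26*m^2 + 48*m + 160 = (m + 2)*(m^3 - 5*m^2 - 16*m + 80) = (m + 2)*(m + 4)*(m^2 - 9*m + 20) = (m - 5)*(m + 2)*(m + 4)*(m - 4)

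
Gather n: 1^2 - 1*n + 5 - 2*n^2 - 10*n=-2*n^2 - 11*n + 6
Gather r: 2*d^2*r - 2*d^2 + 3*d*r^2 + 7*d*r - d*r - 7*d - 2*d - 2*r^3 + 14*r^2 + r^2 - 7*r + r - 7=-2*d^2 - 9*d - 2*r^3 + r^2*(3*d + 15) + r*(2*d^2 + 6*d - 6) - 7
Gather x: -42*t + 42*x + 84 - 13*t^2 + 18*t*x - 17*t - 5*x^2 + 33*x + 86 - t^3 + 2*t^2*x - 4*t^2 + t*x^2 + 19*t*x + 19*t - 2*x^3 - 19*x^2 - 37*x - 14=-t^3 - 17*t^2 - 40*t - 2*x^3 + x^2*(t - 24) + x*(2*t^2 + 37*t + 38) + 156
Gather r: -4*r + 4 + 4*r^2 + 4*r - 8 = 4*r^2 - 4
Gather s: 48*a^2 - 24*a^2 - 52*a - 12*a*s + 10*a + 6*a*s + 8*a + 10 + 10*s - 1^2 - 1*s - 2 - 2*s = 24*a^2 - 34*a + s*(7 - 6*a) + 7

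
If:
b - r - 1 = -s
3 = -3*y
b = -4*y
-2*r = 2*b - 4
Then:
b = 4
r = -2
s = -5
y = -1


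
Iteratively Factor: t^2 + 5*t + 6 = (t + 3)*(t + 2)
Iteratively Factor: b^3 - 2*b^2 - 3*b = (b + 1)*(b^2 - 3*b) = b*(b + 1)*(b - 3)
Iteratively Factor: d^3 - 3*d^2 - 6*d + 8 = (d - 1)*(d^2 - 2*d - 8) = (d - 4)*(d - 1)*(d + 2)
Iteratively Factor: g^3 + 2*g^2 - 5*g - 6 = (g + 1)*(g^2 + g - 6) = (g - 2)*(g + 1)*(g + 3)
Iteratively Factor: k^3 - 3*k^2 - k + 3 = (k - 1)*(k^2 - 2*k - 3) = (k - 3)*(k - 1)*(k + 1)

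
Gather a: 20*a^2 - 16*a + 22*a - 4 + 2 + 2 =20*a^2 + 6*a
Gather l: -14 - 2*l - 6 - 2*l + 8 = -4*l - 12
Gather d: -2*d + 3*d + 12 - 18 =d - 6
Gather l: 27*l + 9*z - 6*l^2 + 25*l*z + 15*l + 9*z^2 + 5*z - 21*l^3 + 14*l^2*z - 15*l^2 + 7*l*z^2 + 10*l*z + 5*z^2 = -21*l^3 + l^2*(14*z - 21) + l*(7*z^2 + 35*z + 42) + 14*z^2 + 14*z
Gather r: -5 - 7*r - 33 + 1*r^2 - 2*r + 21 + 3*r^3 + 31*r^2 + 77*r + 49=3*r^3 + 32*r^2 + 68*r + 32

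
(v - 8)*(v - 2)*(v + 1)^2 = v^4 - 8*v^3 - 3*v^2 + 22*v + 16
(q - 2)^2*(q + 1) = q^3 - 3*q^2 + 4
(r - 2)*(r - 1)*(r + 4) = r^3 + r^2 - 10*r + 8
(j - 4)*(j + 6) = j^2 + 2*j - 24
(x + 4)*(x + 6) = x^2 + 10*x + 24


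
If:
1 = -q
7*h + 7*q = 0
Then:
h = 1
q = -1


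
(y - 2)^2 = y^2 - 4*y + 4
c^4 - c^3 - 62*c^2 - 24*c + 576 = (c - 8)*(c - 3)*(c + 4)*(c + 6)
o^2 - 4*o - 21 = (o - 7)*(o + 3)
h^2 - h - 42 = (h - 7)*(h + 6)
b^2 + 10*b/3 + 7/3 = (b + 1)*(b + 7/3)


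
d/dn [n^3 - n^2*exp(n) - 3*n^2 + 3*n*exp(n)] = -n^2*exp(n) + 3*n^2 + n*exp(n) - 6*n + 3*exp(n)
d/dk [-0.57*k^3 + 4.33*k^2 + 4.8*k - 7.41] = -1.71*k^2 + 8.66*k + 4.8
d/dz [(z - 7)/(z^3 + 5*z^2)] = (z*(z + 5) - (z - 7)*(3*z + 10))/(z^3*(z + 5)^2)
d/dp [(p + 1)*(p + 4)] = 2*p + 5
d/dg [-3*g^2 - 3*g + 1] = -6*g - 3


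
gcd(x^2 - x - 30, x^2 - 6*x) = x - 6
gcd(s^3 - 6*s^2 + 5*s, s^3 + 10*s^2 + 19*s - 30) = s - 1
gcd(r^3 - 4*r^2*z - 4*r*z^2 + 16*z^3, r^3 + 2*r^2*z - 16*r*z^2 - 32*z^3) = -r^2 + 2*r*z + 8*z^2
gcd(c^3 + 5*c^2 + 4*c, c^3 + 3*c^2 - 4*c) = c^2 + 4*c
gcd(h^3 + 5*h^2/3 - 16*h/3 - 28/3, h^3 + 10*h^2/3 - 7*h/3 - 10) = h + 2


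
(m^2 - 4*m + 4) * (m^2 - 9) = m^4 - 4*m^3 - 5*m^2 + 36*m - 36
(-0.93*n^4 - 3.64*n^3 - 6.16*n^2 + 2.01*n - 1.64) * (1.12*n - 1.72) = -1.0416*n^5 - 2.4772*n^4 - 0.638400000000001*n^3 + 12.8464*n^2 - 5.294*n + 2.8208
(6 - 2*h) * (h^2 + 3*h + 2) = -2*h^3 + 14*h + 12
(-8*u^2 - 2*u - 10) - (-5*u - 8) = -8*u^2 + 3*u - 2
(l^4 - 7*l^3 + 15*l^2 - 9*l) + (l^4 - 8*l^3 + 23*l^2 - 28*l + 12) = 2*l^4 - 15*l^3 + 38*l^2 - 37*l + 12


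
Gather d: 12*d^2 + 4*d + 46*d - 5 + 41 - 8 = 12*d^2 + 50*d + 28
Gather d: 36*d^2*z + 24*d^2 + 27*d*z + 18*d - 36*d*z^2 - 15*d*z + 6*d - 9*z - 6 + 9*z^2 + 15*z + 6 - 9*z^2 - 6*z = d^2*(36*z + 24) + d*(-36*z^2 + 12*z + 24)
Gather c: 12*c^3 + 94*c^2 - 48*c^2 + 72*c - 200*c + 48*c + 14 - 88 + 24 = 12*c^3 + 46*c^2 - 80*c - 50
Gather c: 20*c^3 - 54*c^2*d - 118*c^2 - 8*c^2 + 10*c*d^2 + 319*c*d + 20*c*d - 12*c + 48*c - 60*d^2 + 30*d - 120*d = 20*c^3 + c^2*(-54*d - 126) + c*(10*d^2 + 339*d + 36) - 60*d^2 - 90*d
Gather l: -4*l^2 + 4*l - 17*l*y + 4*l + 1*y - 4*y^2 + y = -4*l^2 + l*(8 - 17*y) - 4*y^2 + 2*y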